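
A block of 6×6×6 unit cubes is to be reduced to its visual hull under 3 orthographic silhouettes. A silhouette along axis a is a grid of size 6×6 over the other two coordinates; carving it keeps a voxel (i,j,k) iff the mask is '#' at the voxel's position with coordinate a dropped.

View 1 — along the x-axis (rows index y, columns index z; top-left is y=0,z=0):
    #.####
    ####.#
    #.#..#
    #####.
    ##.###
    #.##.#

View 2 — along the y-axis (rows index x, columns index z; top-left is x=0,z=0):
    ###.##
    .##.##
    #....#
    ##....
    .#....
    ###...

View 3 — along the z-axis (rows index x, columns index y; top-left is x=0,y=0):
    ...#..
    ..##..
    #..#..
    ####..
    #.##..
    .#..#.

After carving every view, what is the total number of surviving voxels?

initial block: 6^3 = 216
carve view 1 (along x, YZ-mask fill 27/36): 162 voxels remain
carve view 2 (along y, XZ-mask fill 17/36): 75 voxels remain
carve view 3 (along z, XY-mask fill 14/36): 24 voxels remain

24 voxels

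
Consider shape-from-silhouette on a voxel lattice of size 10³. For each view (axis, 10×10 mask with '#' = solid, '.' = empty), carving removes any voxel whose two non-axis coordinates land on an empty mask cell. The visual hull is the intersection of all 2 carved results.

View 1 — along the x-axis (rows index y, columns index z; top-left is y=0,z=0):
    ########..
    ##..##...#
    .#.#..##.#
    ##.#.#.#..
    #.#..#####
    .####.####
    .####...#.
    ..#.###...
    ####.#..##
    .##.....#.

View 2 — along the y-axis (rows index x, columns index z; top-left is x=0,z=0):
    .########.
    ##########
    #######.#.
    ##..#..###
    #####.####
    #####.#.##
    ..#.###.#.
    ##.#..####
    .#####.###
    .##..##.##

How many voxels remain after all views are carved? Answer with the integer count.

full grid |V| = 1000
carve view 1 (along x, YZ-mask fill 57/100): 570 voxels remain
carve view 2 (along y, XZ-mask fill 75/100): 431 voxels remain

|visual hull| = 431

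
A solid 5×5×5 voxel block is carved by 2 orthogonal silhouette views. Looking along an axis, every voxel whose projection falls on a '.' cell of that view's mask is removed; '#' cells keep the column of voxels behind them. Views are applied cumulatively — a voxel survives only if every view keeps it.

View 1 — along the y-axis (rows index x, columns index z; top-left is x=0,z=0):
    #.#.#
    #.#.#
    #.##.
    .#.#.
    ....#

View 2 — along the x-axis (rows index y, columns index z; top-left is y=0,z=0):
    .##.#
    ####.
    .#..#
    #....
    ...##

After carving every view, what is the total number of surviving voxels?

full grid |V| = 125
after view 1 [y-axis, 12 of 25 cells solid] → remaining = 60
after view 2 [x-axis, 12 of 25 cells solid] → remaining = 28

28 voxels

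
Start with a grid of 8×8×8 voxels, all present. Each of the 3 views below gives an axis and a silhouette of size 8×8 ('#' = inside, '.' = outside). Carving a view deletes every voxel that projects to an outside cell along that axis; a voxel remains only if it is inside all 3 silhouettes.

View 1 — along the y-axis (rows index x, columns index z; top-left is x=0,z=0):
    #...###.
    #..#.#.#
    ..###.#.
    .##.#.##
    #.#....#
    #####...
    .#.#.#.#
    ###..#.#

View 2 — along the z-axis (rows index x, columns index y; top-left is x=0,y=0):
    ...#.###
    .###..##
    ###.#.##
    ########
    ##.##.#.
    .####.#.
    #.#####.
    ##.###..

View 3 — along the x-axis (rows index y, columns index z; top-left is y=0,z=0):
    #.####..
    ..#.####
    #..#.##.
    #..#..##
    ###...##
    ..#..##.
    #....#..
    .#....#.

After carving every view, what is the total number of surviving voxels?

start: 8×8×8 = 512 voxels
[1] y-view keeps 34 columns → grid now 272
[2] z-view keeps 44 columns → grid now 189
[3] x-view keeps 30 columns → grid now 89

voxel count = 89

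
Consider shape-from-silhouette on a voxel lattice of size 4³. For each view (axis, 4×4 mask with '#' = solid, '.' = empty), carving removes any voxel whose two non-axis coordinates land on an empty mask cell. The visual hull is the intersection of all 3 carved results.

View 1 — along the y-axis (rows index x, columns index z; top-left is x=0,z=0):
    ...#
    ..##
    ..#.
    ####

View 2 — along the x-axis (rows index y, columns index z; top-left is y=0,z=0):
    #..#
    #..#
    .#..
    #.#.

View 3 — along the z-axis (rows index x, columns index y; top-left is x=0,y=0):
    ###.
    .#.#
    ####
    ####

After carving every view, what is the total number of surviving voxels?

start: 4×4×4 = 64 voxels
  1. axis=1 (XZ plane), |mask|=8  ⇒  voxels=32
  2. axis=0 (YZ plane), |mask|=7  ⇒  voxels=13
  3. axis=2 (XY plane), |mask|=13  ⇒  voxels=12

12 voxels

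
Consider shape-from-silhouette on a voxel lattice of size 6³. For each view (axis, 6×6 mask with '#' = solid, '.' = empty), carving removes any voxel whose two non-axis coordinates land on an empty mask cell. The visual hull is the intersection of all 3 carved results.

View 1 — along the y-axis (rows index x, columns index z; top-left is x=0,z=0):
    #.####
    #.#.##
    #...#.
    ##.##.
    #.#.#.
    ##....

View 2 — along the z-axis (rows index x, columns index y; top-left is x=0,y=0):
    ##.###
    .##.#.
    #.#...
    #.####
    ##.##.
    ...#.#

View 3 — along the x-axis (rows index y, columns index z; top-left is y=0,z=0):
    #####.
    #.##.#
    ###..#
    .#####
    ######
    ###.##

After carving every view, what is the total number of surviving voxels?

|visual hull| = 63

before carving: 216 voxels (6×6×6)
step 1: project along y, AND mask (20/36) → |grid| = 120
step 2: project along z, AND mask (21/36) → |grid| = 77
step 3: project along x, AND mask (29/36) → |grid| = 63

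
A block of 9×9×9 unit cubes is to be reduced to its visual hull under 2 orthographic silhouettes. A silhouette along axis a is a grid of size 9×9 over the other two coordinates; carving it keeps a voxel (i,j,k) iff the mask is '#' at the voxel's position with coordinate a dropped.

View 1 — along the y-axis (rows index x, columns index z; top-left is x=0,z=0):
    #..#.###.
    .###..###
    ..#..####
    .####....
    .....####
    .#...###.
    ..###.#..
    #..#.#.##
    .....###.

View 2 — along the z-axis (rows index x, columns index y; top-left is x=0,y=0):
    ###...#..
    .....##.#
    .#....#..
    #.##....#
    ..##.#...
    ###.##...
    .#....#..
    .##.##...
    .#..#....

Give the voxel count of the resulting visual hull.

full grid |V| = 729
step 1: project along y, AND mask (40/81) → |grid| = 360
step 2: project along z, AND mask (29/81) → |grid| = 130

|visual hull| = 130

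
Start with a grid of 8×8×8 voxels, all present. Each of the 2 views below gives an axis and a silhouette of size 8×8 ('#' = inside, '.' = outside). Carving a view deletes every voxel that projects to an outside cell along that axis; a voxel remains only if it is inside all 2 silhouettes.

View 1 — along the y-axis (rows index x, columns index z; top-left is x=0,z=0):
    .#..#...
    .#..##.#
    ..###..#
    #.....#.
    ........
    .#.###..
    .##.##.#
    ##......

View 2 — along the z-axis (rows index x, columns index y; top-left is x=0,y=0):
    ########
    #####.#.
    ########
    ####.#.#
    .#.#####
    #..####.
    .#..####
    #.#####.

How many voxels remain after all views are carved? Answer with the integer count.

voxel count = 141

initial block: 8^3 = 512
[1] y-view keeps 23 columns → grid now 184
[2] z-view keeps 50 columns → grid now 141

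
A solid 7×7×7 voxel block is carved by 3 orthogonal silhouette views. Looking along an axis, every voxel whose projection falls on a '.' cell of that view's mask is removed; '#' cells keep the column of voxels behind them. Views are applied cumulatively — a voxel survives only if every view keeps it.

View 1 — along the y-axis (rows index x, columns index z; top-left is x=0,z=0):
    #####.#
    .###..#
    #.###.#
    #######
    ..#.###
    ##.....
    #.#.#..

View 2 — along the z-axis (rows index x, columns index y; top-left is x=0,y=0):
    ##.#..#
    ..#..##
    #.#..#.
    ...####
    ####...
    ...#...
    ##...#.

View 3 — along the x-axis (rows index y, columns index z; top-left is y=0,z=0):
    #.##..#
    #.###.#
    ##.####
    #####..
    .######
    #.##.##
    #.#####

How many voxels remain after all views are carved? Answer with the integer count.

81 voxels

before carving: 343 voxels (7×7×7)
step 1: project along y, AND mask (31/49) → |grid| = 217
step 2: project along z, AND mask (22/49) → |grid| = 106
step 3: project along x, AND mask (37/49) → |grid| = 81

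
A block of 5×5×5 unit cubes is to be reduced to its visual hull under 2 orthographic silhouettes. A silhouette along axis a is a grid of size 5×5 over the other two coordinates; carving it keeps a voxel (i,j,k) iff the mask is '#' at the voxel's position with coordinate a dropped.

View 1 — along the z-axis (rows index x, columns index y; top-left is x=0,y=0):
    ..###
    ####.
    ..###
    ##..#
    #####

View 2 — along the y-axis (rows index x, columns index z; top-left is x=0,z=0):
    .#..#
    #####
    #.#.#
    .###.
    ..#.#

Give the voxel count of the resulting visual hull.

full grid |V| = 125
after view 1 [z-axis, 18 of 25 cells solid] → remaining = 90
after view 2 [y-axis, 15 of 25 cells solid] → remaining = 54

remaining voxels: 54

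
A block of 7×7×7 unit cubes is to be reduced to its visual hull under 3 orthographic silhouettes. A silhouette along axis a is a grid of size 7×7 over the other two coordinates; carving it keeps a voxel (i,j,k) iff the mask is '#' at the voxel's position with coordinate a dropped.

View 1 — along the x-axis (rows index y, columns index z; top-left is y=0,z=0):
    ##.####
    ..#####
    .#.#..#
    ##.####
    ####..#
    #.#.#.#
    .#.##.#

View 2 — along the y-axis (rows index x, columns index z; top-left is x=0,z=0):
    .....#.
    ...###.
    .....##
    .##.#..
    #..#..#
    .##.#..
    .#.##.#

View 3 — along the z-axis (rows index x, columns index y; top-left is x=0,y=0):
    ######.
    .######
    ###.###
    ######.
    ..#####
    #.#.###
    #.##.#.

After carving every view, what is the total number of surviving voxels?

remaining voxels: 67

initial block: 7^3 = 343
V1 x: intersect with YZ mask (33 set) -- 231 left
V2 y: intersect with XZ mask (19 set) -- 93 left
V3 z: intersect with XY mask (38 set) -- 67 left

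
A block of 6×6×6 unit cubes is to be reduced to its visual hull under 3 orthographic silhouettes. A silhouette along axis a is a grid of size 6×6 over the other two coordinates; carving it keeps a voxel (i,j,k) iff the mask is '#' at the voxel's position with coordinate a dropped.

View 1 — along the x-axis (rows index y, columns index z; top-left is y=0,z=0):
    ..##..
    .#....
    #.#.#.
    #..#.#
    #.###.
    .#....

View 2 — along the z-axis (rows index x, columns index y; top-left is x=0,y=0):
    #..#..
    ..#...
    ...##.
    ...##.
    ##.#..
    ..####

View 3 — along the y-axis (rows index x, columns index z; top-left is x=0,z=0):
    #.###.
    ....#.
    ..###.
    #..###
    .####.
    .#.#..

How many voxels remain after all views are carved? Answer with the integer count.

full grid |V| = 216
V1 x: intersect with YZ mask (14 set) -- 84 left
V2 z: intersect with XY mask (14 set) -- 39 left
V3 y: intersect with XZ mask (18 set) -- 22 left

voxel count = 22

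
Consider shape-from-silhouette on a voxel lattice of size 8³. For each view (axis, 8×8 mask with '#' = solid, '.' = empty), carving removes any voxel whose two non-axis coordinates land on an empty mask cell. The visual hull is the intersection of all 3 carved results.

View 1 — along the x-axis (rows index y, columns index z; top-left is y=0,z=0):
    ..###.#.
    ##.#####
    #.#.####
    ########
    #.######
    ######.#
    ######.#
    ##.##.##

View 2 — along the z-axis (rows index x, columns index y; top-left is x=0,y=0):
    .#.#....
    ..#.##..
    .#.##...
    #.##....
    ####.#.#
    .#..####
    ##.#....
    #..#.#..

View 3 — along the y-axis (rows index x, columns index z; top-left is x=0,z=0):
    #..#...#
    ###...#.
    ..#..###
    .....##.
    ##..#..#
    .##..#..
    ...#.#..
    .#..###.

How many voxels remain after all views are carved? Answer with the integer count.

|visual hull| = 76

full grid |V| = 512
after view 1 [x-axis, 52 of 64 cells solid] → remaining = 416
after view 2 [z-axis, 28 of 64 cells solid] → remaining = 185
after view 3 [y-axis, 26 of 64 cells solid] → remaining = 76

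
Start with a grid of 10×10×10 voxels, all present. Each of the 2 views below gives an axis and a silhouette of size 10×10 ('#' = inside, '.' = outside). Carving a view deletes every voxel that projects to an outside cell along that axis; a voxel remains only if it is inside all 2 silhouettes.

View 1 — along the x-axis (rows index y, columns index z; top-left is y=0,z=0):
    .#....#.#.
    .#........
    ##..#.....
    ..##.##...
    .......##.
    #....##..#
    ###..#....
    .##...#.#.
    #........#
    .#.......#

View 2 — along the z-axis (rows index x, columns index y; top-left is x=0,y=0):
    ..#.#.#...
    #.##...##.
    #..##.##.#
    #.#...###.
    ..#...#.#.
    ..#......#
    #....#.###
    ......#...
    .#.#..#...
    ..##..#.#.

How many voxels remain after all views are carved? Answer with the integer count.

|visual hull| = 115

initial block: 10^3 = 1000
step 1: project along x, AND mask (29/100) → |grid| = 290
step 2: project along z, AND mask (37/100) → |grid| = 115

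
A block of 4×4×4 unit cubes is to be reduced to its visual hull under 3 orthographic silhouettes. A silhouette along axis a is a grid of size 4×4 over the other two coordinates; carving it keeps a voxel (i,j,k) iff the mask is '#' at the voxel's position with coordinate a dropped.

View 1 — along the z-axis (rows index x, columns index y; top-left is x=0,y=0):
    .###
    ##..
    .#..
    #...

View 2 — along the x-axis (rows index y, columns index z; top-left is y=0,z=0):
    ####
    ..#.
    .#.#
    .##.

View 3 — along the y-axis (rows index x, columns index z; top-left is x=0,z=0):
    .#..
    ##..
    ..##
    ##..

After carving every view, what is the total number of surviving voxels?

voxel count = 7

before carving: 64 voxels (4×4×4)
step 1: project along z, AND mask (7/16) → |grid| = 28
step 2: project along x, AND mask (9/16) → |grid| = 15
step 3: project along y, AND mask (7/16) → |grid| = 7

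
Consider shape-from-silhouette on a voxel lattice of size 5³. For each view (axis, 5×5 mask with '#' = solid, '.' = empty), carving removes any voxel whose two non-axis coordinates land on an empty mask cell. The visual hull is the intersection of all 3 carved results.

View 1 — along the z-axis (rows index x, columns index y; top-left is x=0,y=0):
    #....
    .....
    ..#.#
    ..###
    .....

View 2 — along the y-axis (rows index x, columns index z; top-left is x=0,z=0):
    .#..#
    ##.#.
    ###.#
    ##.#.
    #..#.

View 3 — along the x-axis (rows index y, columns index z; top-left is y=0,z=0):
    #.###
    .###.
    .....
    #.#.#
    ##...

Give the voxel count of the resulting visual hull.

before carving: 125 voxels (5×5×5)
step 1: project along z, AND mask (6/25) → |grid| = 30
step 2: project along y, AND mask (14/25) → |grid| = 19
step 3: project along x, AND mask (12/25) → |grid| = 6

6 voxels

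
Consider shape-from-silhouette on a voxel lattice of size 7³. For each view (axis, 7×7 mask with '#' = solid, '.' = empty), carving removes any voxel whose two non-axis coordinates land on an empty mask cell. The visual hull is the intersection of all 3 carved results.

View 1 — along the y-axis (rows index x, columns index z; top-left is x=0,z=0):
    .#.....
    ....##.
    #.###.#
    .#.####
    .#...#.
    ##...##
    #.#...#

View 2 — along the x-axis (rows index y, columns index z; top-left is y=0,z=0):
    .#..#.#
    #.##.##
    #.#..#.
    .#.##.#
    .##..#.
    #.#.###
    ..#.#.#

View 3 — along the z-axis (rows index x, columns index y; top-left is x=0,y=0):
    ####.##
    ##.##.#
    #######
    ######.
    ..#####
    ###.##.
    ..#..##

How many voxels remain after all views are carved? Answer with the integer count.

full grid |V| = 343
step 1: project along y, AND mask (22/49) → |grid| = 154
step 2: project along x, AND mask (26/49) → |grid| = 83
step 3: project along z, AND mask (37/49) → |grid| = 66

|visual hull| = 66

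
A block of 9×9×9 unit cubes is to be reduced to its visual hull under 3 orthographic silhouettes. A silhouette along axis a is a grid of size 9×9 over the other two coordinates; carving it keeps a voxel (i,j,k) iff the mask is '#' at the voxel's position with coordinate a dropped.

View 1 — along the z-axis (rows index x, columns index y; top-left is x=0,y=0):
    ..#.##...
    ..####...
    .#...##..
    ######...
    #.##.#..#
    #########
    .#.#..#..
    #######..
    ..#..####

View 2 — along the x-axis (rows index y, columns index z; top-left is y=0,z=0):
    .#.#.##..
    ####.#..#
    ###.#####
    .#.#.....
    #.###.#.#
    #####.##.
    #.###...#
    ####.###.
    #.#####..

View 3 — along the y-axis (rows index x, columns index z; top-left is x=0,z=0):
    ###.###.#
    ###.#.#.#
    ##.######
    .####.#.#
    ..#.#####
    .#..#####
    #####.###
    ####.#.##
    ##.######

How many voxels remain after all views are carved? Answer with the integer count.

initial block: 9^3 = 729
step 1: project along z, AND mask (45/81) → |grid| = 405
step 2: project along x, AND mask (51/81) → |grid| = 257
step 3: project along y, AND mask (62/81) → |grid| = 188

voxel count = 188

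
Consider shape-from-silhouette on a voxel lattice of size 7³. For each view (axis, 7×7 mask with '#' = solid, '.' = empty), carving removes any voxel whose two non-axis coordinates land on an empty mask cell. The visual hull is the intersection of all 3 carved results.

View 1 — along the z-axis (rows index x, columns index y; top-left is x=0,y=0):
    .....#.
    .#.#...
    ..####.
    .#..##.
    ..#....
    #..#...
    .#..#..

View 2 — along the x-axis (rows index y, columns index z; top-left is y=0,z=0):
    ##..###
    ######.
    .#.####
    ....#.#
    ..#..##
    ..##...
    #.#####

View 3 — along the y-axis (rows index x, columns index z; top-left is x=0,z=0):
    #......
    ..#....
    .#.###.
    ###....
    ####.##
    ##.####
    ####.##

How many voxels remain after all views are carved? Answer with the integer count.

|visual hull| = 32

before carving: 343 voxels (7×7×7)
  1. axis=2 (XY plane), |mask|=15  ⇒  voxels=105
  2. axis=0 (YZ plane), |mask|=29  ⇒  voxels=54
  3. axis=1 (XZ plane), |mask|=27  ⇒  voxels=32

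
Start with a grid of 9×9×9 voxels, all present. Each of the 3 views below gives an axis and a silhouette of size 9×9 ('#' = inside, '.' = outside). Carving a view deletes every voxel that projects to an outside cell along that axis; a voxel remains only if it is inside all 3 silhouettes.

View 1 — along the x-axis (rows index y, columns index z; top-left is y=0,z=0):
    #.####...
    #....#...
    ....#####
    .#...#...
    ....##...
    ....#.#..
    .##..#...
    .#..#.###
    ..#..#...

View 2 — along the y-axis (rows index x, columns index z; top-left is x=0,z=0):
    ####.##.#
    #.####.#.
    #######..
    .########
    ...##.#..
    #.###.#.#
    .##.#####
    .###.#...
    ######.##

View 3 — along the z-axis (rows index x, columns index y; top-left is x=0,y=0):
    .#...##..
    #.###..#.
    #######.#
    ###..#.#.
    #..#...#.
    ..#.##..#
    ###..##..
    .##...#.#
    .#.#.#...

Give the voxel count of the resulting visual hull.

|visual hull| = 94

initial block: 9^3 = 729
carve view 1 (along x, YZ-mask fill 28/81): 252 voxels remain
carve view 2 (along y, XZ-mask fill 56/81): 180 voxels remain
carve view 3 (along z, XY-mask fill 40/81): 94 voxels remain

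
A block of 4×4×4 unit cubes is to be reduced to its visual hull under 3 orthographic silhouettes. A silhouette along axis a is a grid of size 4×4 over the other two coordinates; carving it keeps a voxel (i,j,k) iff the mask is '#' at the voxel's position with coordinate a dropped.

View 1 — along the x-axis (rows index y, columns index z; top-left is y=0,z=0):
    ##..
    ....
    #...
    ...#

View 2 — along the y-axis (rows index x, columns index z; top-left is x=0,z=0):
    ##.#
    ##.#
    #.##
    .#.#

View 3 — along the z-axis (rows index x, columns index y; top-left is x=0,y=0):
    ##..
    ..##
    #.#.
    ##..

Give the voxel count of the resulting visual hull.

initial block: 4^3 = 64
[1] x-view keeps 4 columns → grid now 16
[2] y-view keeps 11 columns → grid now 13
[3] z-view keeps 8 columns → grid now 7

remaining voxels: 7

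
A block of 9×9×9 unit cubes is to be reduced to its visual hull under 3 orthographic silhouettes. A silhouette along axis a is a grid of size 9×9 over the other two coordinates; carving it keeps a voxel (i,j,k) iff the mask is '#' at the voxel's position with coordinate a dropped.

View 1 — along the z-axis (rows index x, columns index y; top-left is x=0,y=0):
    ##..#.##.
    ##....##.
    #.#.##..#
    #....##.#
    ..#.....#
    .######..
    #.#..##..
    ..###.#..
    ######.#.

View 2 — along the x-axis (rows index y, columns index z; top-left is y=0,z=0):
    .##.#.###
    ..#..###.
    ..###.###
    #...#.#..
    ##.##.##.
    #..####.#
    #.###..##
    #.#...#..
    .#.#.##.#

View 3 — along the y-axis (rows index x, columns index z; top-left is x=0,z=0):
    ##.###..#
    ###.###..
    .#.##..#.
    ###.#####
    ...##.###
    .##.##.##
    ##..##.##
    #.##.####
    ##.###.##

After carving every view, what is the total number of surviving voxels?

voxel count = 140

full grid |V| = 729
V1 z: intersect with XY mask (41 set) -- 369 left
V2 x: intersect with YZ mask (45 set) -- 217 left
V3 y: intersect with XZ mask (55 set) -- 140 left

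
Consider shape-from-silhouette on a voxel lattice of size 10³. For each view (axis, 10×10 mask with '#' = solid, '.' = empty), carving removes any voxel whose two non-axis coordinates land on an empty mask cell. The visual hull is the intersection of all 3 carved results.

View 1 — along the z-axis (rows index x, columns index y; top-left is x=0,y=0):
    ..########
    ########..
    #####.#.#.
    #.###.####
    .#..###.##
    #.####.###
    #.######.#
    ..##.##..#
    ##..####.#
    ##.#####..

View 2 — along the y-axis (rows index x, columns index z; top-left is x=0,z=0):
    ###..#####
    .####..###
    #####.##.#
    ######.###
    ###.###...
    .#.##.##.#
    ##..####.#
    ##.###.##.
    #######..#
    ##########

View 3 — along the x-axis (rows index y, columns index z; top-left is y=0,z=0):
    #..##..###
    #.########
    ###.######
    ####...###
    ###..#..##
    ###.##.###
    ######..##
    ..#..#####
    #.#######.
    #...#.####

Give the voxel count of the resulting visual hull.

remaining voxels: 396

full grid |V| = 1000
carve view 1 (along z, XY-mask fill 72/100): 720 voxels remain
carve view 2 (along y, XZ-mask fill 76/100): 549 voxels remain
carve view 3 (along x, YZ-mask fill 73/100): 396 voxels remain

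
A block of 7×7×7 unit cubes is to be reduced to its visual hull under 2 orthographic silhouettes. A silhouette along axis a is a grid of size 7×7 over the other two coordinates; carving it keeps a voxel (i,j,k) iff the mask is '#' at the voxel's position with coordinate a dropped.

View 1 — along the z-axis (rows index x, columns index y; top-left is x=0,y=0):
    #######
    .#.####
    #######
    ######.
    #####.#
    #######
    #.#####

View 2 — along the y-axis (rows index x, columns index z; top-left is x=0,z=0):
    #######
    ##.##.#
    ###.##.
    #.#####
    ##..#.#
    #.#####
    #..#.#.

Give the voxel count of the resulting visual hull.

initial block: 7^3 = 343
V1 z: intersect with XY mask (44 set) -- 308 left
V2 y: intersect with XZ mask (36 set) -- 229 left

voxel count = 229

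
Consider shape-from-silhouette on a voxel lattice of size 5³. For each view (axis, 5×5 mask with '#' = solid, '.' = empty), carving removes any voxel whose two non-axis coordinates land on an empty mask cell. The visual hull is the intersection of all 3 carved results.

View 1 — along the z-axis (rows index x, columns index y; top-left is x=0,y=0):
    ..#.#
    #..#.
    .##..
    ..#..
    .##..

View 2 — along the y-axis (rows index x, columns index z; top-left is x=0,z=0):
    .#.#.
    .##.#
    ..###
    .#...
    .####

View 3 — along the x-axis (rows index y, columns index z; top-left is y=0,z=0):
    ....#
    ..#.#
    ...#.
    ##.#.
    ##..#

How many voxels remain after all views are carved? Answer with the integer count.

before carving: 125 voxels (5×5×5)
step 1: project along z, AND mask (9/25) → |grid| = 45
step 2: project along y, AND mask (13/25) → |grid| = 25
step 3: project along x, AND mask (10/25) → |grid| = 10

10 voxels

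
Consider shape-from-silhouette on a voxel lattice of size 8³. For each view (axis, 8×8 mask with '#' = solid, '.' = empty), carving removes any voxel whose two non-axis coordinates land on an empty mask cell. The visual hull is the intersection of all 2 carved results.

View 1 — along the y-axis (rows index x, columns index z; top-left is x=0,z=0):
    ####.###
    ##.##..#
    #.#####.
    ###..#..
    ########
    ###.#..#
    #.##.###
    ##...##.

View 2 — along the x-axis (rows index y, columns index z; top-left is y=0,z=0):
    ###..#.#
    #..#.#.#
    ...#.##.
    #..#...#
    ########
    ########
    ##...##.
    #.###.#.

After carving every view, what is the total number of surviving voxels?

start: 8×8×8 = 512 voxels
[1] y-view keeps 45 columns → grid now 360
[2] x-view keeps 40 columns → grid now 232

voxel count = 232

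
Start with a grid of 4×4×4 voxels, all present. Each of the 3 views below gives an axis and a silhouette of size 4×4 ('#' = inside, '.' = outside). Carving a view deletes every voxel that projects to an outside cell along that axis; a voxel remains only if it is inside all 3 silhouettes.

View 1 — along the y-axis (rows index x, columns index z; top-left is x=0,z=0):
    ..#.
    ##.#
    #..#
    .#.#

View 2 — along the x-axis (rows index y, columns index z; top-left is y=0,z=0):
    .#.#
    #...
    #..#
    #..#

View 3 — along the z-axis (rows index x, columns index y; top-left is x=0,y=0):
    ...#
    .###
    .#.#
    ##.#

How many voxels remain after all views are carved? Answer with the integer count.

full grid |V| = 64
  1. axis=1 (XZ plane), |mask|=8  ⇒  voxels=32
  2. axis=0 (YZ plane), |mask|=7  ⇒  voxels=17
  3. axis=2 (XY plane), |mask|=9  ⇒  voxels=11

|visual hull| = 11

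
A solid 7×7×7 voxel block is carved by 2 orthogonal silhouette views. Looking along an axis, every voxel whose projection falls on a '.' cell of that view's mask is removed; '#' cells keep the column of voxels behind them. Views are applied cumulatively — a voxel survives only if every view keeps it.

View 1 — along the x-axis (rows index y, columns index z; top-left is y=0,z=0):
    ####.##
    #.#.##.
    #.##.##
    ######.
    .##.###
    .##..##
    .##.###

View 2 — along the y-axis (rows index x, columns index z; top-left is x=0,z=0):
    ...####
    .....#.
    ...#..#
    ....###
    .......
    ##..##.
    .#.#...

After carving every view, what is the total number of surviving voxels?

voxel count = 78

before carving: 343 voxels (7×7×7)
  1. axis=0 (YZ plane), |mask|=35  ⇒  voxels=245
  2. axis=1 (XZ plane), |mask|=16  ⇒  voxels=78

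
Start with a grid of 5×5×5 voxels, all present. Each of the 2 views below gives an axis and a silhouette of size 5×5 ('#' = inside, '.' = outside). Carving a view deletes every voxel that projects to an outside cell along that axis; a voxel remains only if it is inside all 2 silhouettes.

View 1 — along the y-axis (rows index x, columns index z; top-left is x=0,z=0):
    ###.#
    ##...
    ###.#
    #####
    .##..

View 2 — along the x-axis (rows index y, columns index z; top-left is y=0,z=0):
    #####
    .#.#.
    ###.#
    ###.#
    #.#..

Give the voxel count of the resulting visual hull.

start: 5×5×5 = 125 voxels
after view 1 [y-axis, 17 of 25 cells solid] → remaining = 85
after view 2 [x-axis, 17 of 25 cells solid] → remaining = 63

remaining voxels: 63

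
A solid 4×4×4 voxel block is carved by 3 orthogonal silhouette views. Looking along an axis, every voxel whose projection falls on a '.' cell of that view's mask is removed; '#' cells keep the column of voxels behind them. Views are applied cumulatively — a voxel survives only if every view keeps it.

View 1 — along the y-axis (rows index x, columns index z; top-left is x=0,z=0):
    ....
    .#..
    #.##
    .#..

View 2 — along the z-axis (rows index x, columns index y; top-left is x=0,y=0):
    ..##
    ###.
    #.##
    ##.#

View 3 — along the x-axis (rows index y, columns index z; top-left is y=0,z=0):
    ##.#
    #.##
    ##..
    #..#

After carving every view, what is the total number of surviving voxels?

voxel count = 8

full grid |V| = 64
[1] y-view keeps 5 columns → grid now 20
[2] z-view keeps 11 columns → grid now 15
[3] x-view keeps 10 columns → grid now 8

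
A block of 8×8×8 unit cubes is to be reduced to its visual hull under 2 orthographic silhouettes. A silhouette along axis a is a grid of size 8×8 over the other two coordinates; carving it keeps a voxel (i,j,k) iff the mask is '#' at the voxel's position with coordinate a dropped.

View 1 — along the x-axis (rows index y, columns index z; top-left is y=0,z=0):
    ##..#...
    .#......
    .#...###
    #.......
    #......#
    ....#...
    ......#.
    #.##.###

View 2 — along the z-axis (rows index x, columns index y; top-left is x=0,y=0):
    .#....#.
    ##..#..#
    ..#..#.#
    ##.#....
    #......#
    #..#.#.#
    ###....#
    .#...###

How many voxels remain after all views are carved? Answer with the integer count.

initial block: 8^3 = 512
V1 x: intersect with YZ mask (19 set) -- 152 left
V2 z: intersect with XY mask (26 set) -- 73 left

remaining voxels: 73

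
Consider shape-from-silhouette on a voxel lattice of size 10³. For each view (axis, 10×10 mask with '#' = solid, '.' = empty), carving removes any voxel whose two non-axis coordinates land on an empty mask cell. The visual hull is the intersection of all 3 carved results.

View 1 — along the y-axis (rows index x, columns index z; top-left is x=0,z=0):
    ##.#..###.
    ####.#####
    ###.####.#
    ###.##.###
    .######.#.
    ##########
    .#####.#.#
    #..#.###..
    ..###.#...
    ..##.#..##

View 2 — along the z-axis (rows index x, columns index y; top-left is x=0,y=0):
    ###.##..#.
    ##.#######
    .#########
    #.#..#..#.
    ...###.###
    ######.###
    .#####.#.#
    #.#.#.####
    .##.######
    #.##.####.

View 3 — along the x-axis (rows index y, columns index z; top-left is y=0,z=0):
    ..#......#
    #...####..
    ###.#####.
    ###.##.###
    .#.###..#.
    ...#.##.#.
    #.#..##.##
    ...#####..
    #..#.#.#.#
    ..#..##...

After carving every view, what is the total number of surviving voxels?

start: 10×10×10 = 1000 voxels
  1. axis=1 (XZ plane), |mask|=69  ⇒  voxels=690
  2. axis=2 (XY plane), |mask|=72  ⇒  voxels=504
  3. axis=0 (YZ plane), |mask|=51  ⇒  voxels=262

262 voxels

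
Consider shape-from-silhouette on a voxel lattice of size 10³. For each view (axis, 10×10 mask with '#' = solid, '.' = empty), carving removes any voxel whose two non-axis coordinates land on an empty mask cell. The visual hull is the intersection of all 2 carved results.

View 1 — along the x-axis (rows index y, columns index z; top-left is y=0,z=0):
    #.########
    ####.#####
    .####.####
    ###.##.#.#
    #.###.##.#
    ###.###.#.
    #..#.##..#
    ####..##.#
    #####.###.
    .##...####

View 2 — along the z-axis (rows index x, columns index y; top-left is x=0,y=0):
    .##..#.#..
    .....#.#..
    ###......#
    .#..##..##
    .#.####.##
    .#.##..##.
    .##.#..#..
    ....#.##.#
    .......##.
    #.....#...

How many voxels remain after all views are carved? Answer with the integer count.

full grid |V| = 1000
step 1: project along x, AND mask (73/100) → |grid| = 730
step 2: project along z, AND mask (39/100) → |grid| = 286

|visual hull| = 286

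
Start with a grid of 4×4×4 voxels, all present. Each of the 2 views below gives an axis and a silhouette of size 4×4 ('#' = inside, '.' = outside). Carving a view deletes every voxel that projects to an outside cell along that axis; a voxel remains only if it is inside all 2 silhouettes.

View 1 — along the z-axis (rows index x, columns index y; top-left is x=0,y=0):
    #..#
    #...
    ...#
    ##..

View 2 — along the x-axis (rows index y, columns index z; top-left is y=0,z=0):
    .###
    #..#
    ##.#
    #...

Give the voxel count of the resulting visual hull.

initial block: 4^3 = 64
after view 1 [z-axis, 6 of 16 cells solid] → remaining = 24
after view 2 [x-axis, 9 of 16 cells solid] → remaining = 13

remaining voxels: 13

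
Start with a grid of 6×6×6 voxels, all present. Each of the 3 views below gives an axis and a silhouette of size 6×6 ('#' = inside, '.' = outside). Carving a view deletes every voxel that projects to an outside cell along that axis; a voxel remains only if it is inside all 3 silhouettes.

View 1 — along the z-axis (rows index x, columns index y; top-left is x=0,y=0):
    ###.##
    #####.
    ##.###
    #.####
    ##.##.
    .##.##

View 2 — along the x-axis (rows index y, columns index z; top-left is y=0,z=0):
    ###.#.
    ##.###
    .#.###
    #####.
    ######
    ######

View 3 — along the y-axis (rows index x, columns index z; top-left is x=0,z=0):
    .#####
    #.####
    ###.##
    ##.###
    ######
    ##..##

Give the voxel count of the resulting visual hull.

voxel count = 118

start: 6×6×6 = 216 voxels
[1] z-view keeps 28 columns → grid now 168
[2] x-view keeps 30 columns → grid now 141
[3] y-view keeps 30 columns → grid now 118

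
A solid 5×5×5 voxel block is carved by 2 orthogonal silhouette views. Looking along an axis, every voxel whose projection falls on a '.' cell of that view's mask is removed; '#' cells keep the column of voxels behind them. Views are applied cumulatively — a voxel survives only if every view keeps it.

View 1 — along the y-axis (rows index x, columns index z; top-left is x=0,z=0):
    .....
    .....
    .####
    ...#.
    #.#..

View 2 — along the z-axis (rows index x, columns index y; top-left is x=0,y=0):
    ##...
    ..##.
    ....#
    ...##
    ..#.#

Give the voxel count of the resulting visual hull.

initial block: 5^3 = 125
carve view 1 (along y, XZ-mask fill 7/25): 35 voxels remain
carve view 2 (along z, XY-mask fill 9/25): 10 voxels remain

|visual hull| = 10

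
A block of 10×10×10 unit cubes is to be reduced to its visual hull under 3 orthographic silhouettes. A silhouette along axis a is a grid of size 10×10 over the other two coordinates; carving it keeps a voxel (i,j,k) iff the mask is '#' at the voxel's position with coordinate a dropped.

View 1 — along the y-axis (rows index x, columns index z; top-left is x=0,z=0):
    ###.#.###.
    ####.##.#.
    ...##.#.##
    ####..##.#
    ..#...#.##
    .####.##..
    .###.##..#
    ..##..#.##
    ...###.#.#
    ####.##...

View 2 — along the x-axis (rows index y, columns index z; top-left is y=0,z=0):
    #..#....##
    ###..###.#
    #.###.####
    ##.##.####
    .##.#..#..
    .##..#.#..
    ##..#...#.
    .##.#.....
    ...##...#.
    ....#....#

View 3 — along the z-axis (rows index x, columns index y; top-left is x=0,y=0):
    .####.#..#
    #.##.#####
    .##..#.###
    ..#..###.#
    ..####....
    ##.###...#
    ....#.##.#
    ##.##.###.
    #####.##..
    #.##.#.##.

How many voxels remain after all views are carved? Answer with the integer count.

voxel count = 157

initial block: 10^3 = 1000
  1. axis=1 (XZ plane), |mask|=58  ⇒  voxels=580
  2. axis=0 (YZ plane), |mask|=47  ⇒  voxels=266
  3. axis=2 (XY plane), |mask|=59  ⇒  voxels=157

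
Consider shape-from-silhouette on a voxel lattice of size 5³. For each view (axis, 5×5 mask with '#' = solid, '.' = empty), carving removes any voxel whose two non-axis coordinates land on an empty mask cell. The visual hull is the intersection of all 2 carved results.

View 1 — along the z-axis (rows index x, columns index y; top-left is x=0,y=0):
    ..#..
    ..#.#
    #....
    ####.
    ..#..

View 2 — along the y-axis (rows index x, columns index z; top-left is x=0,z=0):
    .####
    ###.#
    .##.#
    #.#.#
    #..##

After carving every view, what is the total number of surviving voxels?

remaining voxels: 30

before carving: 125 voxels (5×5×5)
step 1: project along z, AND mask (9/25) → |grid| = 45
step 2: project along y, AND mask (17/25) → |grid| = 30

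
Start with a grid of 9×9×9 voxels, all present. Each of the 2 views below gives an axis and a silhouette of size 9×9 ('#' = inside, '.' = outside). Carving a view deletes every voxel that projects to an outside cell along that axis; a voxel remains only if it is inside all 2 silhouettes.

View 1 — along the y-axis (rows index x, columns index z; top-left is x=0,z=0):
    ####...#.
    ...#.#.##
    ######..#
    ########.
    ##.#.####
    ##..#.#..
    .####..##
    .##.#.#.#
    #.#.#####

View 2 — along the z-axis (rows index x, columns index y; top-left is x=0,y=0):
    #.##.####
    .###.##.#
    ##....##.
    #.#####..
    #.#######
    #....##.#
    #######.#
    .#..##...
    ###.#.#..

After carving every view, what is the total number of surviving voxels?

|visual hull| = 305

start: 9×9×9 = 729 voxels
[1] y-view keeps 53 columns → grid now 477
[2] z-view keeps 51 columns → grid now 305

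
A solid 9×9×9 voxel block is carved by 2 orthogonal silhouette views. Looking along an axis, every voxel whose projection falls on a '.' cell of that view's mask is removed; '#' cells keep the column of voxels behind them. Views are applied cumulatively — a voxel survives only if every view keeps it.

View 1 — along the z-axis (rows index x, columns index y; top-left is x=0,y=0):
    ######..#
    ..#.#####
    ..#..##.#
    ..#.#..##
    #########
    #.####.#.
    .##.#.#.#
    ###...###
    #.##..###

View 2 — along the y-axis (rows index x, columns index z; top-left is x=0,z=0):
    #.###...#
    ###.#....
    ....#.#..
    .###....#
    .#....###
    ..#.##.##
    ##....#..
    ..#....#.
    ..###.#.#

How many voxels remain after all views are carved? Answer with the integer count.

initial block: 9^3 = 729
  1. axis=2 (XY plane), |mask|=53  ⇒  voxels=477
  2. axis=1 (XZ plane), |mask|=34  ⇒  voxels=206

voxel count = 206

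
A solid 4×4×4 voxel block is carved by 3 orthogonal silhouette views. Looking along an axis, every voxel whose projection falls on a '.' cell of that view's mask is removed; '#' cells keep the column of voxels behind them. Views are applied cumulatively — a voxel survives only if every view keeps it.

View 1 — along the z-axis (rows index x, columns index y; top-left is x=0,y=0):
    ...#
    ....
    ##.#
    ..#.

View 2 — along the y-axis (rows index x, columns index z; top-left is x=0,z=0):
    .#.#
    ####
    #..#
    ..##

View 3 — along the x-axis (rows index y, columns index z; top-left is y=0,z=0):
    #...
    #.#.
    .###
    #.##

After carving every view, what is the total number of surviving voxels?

before carving: 64 voxels (4×4×4)
V1 z: intersect with XY mask (5 set) -- 20 left
V2 y: intersect with XZ mask (10 set) -- 10 left
V3 x: intersect with YZ mask (9 set) -- 7 left

voxel count = 7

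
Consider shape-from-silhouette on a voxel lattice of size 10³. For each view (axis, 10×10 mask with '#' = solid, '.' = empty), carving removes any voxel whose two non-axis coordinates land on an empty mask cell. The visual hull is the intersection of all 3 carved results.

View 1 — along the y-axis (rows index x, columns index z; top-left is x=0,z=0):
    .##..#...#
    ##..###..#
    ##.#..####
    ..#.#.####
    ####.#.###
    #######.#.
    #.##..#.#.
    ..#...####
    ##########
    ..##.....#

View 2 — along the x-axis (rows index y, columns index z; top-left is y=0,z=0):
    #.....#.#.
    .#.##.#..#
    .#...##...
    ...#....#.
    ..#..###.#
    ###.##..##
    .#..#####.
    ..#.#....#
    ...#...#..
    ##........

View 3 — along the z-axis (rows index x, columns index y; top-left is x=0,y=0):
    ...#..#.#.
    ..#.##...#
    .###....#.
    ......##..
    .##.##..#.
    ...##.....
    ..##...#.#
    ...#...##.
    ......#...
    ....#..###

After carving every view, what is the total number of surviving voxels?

remaining voxels: 74

before carving: 1000 voxels (10×10×10)
[1] y-view keeps 62 columns → grid now 620
[2] x-view keeps 38 columns → grid now 236
[3] z-view keeps 32 columns → grid now 74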